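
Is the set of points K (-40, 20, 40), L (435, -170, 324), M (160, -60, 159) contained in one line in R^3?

No

KL = (475, -190, 284), KM = (200, -80, 119).
KL × KM = (110, 275, 0).
The cross product is nonzero, so the points do not lie on one line.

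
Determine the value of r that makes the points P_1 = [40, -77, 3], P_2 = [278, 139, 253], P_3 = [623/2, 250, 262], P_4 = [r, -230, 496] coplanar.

The points are coplanar iff P_1P_2 · (P_1P_3 × P_1P_4) = 0.
Expanding, this is linear in r: (-25806)r + (9535317) = 0.
So r = 739/2.

739/2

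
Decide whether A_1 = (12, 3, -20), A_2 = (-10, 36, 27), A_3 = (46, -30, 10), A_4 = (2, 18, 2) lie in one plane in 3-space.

A normal to the plane through A_1, A_2, A_3 is n = A_1A_2 × A_1A_3 = (2541, 2258, -396).
The plane has equation n·P = 45186. For A_4: n·A_4 = 44934.
44934 ≠ 45186, so A_4 is off the plane.

No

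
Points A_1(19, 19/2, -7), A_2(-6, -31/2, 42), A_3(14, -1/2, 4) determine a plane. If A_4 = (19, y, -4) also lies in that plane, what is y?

-3

A normal to the plane is n = A_1A_2 × A_1A_3 = (215, 30, 125).
A_4 lies in the plane iff n · A_1A_4 = 0.
This gives (30)y + (90) = 0, so y = -3.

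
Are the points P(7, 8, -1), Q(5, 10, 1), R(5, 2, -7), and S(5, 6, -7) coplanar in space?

No

The four points are coplanar iff the 3×3 determinant with rows PQ, PR, PS is zero.
Rows: (-2, 2, 2), (-2, -6, -6), (-2, -2, -6).
Expanding along the first row: (-2)(24) − (2)(0) + (2)(-8) = -64.
Nonzero ⇒ not coplanar.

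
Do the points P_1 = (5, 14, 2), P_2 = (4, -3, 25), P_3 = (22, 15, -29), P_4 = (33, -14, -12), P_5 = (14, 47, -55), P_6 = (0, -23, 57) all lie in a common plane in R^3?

Yes

The plane through P_1, P_2, P_3 has normal n = P_1P_2 × P_1P_3 = (504, 360, 288) and equation n·P = 8136.
Checking the remaining points: n·P_4 = 8136, n·P_5 = 8136, n·P_6 = 8136.
All equal 8136, so all 6 points lie in one plane.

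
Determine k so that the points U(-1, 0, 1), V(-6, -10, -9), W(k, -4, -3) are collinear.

Direction UV = (-5, -10, -10). From the y-coordinate of W, the parameter along the line is τ = (-4 − 0)/(-10) = 2/5.
Then k = (-1) + 2/5·(-5) = -3.

-3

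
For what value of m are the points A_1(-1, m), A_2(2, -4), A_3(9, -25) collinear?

5

The three points are collinear iff det[A_1A_2; A_1A_3] = 0.
This determinant is linear in m: (7)m + (-35) = 0, so m = 5.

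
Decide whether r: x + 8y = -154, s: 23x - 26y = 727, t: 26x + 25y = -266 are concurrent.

Intersecting r and s: solving the 2×2 system gives (x, y) = (302/35, -1423/70).
Substitute into t: (26)(302/35) + (25)(-1423/70) = -19871/70.
But t requires -266 ≠ -19871/70, so the three lines have no common point.

No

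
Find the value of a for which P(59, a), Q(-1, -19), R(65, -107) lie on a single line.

-99

Collinearity: (P − Q) must be parallel to (R − Q) = (66, -88).
Cross-multiplying the components: (a − (-19))·(66) = (60)·(-88).
Solving gives a = -99.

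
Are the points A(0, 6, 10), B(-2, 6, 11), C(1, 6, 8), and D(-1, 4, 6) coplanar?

No

The four points are coplanar iff the 3×3 determinant with rows AB, AC, AD is zero.
Rows: (-2, 0, 1), (1, 0, -2), (-1, -2, -4).
Expanding along the first row: (-2)(-4) − (0)(-6) + (1)(-2) = 6.
Nonzero ⇒ not coplanar.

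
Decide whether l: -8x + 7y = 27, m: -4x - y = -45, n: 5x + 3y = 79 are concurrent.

Yes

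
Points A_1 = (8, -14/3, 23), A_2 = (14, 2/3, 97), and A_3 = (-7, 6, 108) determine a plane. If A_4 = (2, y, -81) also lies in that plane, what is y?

The plane through A_1, A_2, A_3 has equation −336x − 1620y + 144z = 8184.
Substituting A_4: (-1620)y + (-12336) = 8184, so y = -38/3.

-38/3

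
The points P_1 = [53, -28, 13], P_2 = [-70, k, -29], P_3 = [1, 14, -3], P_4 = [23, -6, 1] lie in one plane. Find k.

68

The points are coplanar iff P_1P_2 · (P_1P_3 × P_1P_4) = 0.
Expanding, this is linear in k: (-144)k + (9792) = 0.
So k = 68.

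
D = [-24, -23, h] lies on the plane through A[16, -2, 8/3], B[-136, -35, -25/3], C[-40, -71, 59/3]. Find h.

Coplanarity requires AB · (AC × AD) = 0.
AB = (-152, -33, -11), AC = (-56, -69, 17); the triple product is linear in h with coefficient 8640 and constant term -37440.
Setting it to zero: h = 13/3.

13/3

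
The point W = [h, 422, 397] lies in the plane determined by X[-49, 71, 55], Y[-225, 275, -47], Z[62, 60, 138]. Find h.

A normal to the plane is n = XY × XZ = (15810, 3286, -20708).
W lies in the plane iff n · XW = 0.
This gives (15810)h + (-5154060) = 0, so h = 326.

326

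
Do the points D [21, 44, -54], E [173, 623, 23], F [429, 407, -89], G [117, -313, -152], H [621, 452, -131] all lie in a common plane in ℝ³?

The plane through D, E, F has normal n = DE × DF = (-48216, 36736, -181056) and equation n·P = 10380872.
Checking the remaining points: n·G = 10380872, n·H = 10380872.
All equal 10380872, so all 5 points lie in one plane.

Yes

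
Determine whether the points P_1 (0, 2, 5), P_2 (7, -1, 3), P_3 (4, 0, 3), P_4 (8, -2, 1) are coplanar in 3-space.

With P_1 as base: P_1P_2 = (7, -3, -2), P_1P_3 = (4, -2, -2), P_1P_4 = (8, -4, -4).
P_1P_3 × P_1P_4 = (0, 0, 0).
P_1P_2 · (P_1P_3 × P_1P_4) = 0.
The scalar triple product vanishes, so the four points are coplanar.

Yes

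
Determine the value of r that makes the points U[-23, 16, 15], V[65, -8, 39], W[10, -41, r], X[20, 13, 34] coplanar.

Normal to plane UVX: n = (-384, -640, 768); plane equation n·P = 10112.
Requiring n·W = 10112: (768)r + (22400) = 10112.
So r = -16.

-16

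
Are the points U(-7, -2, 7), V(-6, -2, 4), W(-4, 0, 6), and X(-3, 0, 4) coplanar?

A normal to the plane through U, V, W is n = UV × UW = (6, -8, 2).
The plane has equation n·P = -12. For X: n·X = -10.
-10 ≠ -12, so X is off the plane.

No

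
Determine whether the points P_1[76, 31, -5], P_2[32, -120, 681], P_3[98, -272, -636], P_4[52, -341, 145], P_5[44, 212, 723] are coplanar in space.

No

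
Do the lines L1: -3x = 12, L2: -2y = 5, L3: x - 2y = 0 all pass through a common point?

No

Lines aᵢx + bᵢy = cᵢ with pairwise distinct directions are concurrent exactly when det[aᵢ bᵢ cᵢ] = 0.
Here the determinant is -6.
Nonzero, so no common point exists.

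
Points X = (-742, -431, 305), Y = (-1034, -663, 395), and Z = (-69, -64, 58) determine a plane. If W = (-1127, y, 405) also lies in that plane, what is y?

The plane through X, Y, Z has equation 24274x − 11554y + 48972z = 1904926.
Substituting W: (-11554)y + (-7523138) = 1904926, so y = -816.

-816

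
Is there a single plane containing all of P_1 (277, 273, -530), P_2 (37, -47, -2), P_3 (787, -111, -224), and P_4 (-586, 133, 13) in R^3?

No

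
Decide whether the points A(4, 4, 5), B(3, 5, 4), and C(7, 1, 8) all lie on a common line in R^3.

AB = (-1, 1, -1), AC = (3, -3, 3).
AB × AC = (0, 0, 0).
The cross product vanishes, so the three points are collinear.

Yes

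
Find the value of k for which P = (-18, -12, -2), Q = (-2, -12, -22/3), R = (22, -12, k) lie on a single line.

-46/3

Direction PQ = (16, 0, -16/3). From the x-coordinate of R, the parameter along the line is τ = (22 − (-18))/16 = 5/2.
Then k = (-2) + 5/2·(-16/3) = -46/3.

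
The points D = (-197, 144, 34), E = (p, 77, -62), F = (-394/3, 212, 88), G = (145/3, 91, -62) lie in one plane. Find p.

Normal to plane DFG: n = (-3666, 19552, -20163); plane equation n·P = 2852148.
Requiring n·E = 2852148: (-3666)p + (2755610) = 2852148.
So p = -79/3.

-79/3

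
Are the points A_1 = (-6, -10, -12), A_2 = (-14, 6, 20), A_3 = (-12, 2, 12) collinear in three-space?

Yes

A_1A_2 = (-8, 16, 32), A_1A_3 = (-6, 12, 24).
A_1A_2 × A_1A_3 = (0, 0, 0).
The cross product vanishes, so the three points are collinear.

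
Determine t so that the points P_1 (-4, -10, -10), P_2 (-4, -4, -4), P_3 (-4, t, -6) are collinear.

-6

Direction P_1P_2 = (0, 6, 6). From the z-coordinate of P_3, the parameter along the line is τ = (-6 − (-10))/6 = 2/3.
Then t = (-10) + 2/3·(6) = -6.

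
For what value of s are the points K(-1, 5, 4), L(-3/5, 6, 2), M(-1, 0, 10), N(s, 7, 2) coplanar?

-6/5

The points are coplanar iff KL · (KM × KN) = 0.
Expanding, this is linear in s: (-4)s + (-24/5) = 0.
So s = -6/5.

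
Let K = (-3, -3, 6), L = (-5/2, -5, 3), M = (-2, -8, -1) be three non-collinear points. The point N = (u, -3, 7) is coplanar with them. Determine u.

-7/2

The plane through K, L, M has equation −1x + (1/2)y − (1/2)z = -3/2.
Substituting N: (-1)u + (-5) = -3/2, so u = -7/2.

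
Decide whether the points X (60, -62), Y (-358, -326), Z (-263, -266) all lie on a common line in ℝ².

Yes

XY = (-418, -264), XZ = (-323, -204).
Checking proportionality: XZ = 17/22·XY, so the vectors are parallel and the points are collinear.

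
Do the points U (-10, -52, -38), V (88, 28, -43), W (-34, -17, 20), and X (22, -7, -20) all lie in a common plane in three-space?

With U as base: UV = (98, 80, -5), UW = (-24, 35, 58), UX = (32, 45, 18).
UW × UX = (-1980, 2288, -2200).
UV · (UW × UX) = 0.
The scalar triple product vanishes, so the four points are coplanar.

Yes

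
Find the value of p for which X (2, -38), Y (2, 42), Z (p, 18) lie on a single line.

2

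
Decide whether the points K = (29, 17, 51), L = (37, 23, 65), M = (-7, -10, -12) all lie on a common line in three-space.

KL = (8, 6, 14), KM = (-36, -27, -63).
KL × KM = (0, 0, 0).
The cross product vanishes, so the three points are collinear.

Yes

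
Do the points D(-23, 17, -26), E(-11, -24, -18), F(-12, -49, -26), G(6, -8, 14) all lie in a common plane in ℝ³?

No

With D as base: DE = (12, -41, 8), DF = (11, -66, 0), DG = (29, -25, 40).
DF × DG = (-2640, -440, 1639).
DE · (DF × DG) = -528.
Since -528 ≠ 0, the four points are not coplanar.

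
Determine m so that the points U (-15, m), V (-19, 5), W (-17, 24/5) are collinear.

The three points are collinear iff det[UV; UW] = 0.
This determinant is linear in m: (2)m + (-46/5) = 0, so m = 23/5.

23/5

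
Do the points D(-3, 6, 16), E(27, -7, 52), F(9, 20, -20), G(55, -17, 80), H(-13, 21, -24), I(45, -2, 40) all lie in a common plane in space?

The plane through D, E, F has normal n = DE × DF = (-36, 1512, 576) and equation n·P = 18396.
Checking the remaining points: n·G = 18396, n·H = 18396, n·I = 18396.
All equal 18396, so all 6 points lie in one plane.

Yes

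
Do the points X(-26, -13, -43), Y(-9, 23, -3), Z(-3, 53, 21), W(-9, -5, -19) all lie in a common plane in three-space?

With X as base: XY = (17, 36, 40), XZ = (23, 66, 64), XW = (17, 8, 24).
XZ × XW = (1072, 536, -938).
XY · (XZ × XW) = 0.
The scalar triple product vanishes, so the four points are coplanar.

Yes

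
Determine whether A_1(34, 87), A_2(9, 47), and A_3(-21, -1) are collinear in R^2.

A_1A_2 = (-25, -40), A_1A_3 = (-55, -88).
Checking proportionality: A_1A_3 = 11/5·A_1A_2, so the vectors are parallel and the points are collinear.

Yes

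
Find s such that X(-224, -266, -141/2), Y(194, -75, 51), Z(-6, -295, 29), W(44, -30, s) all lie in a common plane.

Normal to plane XYZ: n = (22528, -15104, -53760); plane equation n·P = 2761472.
Requiring n·W = 2761472: (-53760)s + (1444352) = 2761472.
So s = -49/2.

-49/2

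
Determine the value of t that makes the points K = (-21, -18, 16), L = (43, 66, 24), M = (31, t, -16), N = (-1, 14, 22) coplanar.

-13

Coplanarity ⇔ det[KL; KM; KN] = 0.
Expanding, this is linear in t: (224)t + (2912) = 0.
So t = -13.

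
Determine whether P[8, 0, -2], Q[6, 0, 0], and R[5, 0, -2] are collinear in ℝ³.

No

PQ = (-2, 0, 2), PR = (-3, 0, 0).
Comparing components 3 and 1: (2)(-3) − (-2)(0) = -6 ≠ 0, so PQ and PR are not parallel and the points are not collinear.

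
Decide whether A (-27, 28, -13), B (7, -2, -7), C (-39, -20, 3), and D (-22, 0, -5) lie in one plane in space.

With A as base: AB = (34, -30, 6), AC = (-12, -48, 16), AD = (5, -28, 8).
AC × AD = (64, 176, 576).
AB · (AC × AD) = 352.
Since 352 ≠ 0, the four points are not coplanar.

No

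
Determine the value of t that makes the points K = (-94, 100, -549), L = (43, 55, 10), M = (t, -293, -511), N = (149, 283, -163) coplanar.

-355

Normal to plane KLN: n = (-119667, 82955, 36006); plane equation n·P = -223096.
Requiring n·M = -223096: (-119667)t + (-42704881) = -223096.
So t = -355.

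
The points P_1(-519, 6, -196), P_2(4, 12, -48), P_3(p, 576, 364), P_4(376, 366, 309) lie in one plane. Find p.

Normal to plane P_1P_2P_4: n = (-50250, -131655, 182910); plane equation n·P = -10560540.
Requiring n·P_3 = -10560540: (-50250)p + (-9254040) = -10560540.
So p = 26.

26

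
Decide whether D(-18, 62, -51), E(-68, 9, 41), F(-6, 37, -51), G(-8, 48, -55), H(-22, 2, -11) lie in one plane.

Yes

The plane through D, E, F has normal n = DE × DF = (2300, 1104, 1886) and equation n·P = -69138.
Checking the remaining points: n·G = -69138, n·H = -69138.
All equal -69138, so all 5 points lie in one plane.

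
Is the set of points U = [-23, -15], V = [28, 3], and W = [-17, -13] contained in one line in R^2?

No

UV = (51, 18), UW = (6, 2).
det[UV; UW] = (51)(2) − (18)(6) = -6.
The determinant is nonzero, so they are not collinear.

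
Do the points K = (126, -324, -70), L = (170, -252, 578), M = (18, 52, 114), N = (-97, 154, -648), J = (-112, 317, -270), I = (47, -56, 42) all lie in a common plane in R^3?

No

The plane through K, L, M has normal n = KL × KM = (-230400, -78080, 24320) and equation n·P = -5434880.
Checking the remaining points: n·N = -5434880, n·J = -5512960, n·I = -5434880.
Since n·J = -5512960 ≠ -5434880, J is off the plane and the points are not all coplanar.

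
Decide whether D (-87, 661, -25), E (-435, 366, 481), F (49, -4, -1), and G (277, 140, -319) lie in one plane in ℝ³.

A normal to the plane through D, E, F is n = DE × DF = (329410, 77168, 271540).
The plane has equation n·P = 15560878. For G: n·G = 15428830.
15428830 ≠ 15560878, so G is off the plane.

No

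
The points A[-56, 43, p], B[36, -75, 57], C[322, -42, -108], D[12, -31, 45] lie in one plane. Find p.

Coplanarity ⇔ det[AB; AC; AD] = 0.
Expanding, this is linear in p: (-13376)p + (521664) = 0.
So p = 39.

39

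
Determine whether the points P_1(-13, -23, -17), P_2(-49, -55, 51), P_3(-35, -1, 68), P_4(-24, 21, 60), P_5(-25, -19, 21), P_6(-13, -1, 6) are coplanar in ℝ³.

The plane through P_1, P_2, P_3 has normal n = P_1P_2 × P_1P_3 = (-4216, 1564, -1496) and equation n·P = 44268.
Checking the remaining points: n·P_4 = 44268, n·P_5 = 44268, n·P_6 = 44268.
All equal 44268, so all 6 points lie in one plane.

Yes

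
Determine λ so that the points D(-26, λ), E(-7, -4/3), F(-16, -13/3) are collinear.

The three points are collinear iff det[DE; DF] = 0.
This determinant is linear in λ: (-9)λ + (-69) = 0, so λ = -23/3.

-23/3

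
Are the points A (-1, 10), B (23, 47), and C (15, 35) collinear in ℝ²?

No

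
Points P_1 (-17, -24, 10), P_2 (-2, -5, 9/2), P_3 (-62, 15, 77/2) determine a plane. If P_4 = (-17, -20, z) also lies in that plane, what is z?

21/2

The plane through P_1, P_2, P_3 has equation 756x − 180y + 1440z = 5868.
Substituting P_4: (1440)z + (-9252) = 5868, so z = 21/2.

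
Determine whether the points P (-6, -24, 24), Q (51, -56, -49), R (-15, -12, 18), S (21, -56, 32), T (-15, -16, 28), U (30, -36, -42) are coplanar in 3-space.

The plane through P, Q, R has normal n = PQ × PR = (1068, 999, 396) and equation n·X = -20880.
Checking the remaining points: n·S = -20844, n·T = -20916, n·U = -20556.
Since n·S = -20844 ≠ -20880, S is off the plane and the points are not all coplanar.

No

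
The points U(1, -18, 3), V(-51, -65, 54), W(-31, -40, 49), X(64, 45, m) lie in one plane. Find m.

-46

Normal to plane UVW: n = (-1040, 760, -360); plane equation n·P = -15800.
Requiring n·X = -15800: (-360)m + (-32360) = -15800.
So m = -46.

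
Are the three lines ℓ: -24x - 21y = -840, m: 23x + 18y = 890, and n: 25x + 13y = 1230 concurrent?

Intersecting ℓ and m: solving the 2×2 system gives (x, y) = (70, -40).
Substitute into n: (25)(70) + (13)(-40) = 1230.
This equals 1230, so (70, -40) lies on all three lines and they are concurrent.

Yes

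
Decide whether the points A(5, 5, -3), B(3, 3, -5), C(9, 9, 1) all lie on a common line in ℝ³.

Yes

AB = (-2, -2, -2), AC = (4, 4, 4).
Each component of AC is -2 times the corresponding component of AB, so AC = -2·AB and the points are collinear.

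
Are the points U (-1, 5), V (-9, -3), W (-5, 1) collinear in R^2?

UV = (-8, -8), UW = (-4, -4).
Twice the signed area of △UVW is (-8)(-4) − (-8)(-4) = 0.
The triangle is degenerate (zero area), so the points are collinear.

Yes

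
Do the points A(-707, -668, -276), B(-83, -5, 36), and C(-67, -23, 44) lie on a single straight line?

AB = (624, 663, 312), AC = (640, 645, 320).
Comparing components 2 and 3: (663)(320) − (312)(645) = 10920 ≠ 0, so AB and AC are not parallel and the points are not collinear.

No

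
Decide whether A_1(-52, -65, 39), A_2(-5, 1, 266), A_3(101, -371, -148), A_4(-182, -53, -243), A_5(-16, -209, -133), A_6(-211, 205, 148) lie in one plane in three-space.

The plane through A_1, A_2, A_3 has normal n = A_1A_2 × A_1A_3 = (57120, 43520, -24480) and equation n·P = -6753760.
Checking the remaining points: n·A_4 = -6753760, n·A_5 = -6753760, n·A_6 = -6753760.
All equal -6753760, so all 6 points lie in one plane.

Yes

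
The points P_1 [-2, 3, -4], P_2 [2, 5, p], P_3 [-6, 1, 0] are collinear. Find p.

Direction P_1P_3 = (-4, -2, 4). From the x-coordinate of P_2, the parameter along the line is τ = (2 − (-2))/(-4) = -1.
Then p = (-4) + (-1)·(4) = -8.

-8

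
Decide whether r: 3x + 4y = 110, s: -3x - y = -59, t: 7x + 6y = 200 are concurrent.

Yes

Lines aᵢx + bᵢy = cᵢ with pairwise distinct directions are concurrent exactly when det[aᵢ bᵢ cᵢ] = 0.
Here the determinant is 0.
It vanishes, so the lines are concurrent at (14, 17).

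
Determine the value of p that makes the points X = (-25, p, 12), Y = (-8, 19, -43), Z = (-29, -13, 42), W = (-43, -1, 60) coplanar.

5

The points are coplanar iff XY · (XZ × XW) = 0.
Expanding, this is linear in p: (812)p + (-4060) = 0.
So p = 5.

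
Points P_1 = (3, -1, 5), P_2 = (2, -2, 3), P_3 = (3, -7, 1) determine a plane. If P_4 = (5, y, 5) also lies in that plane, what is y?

-5

Coplanarity requires P_1P_2 · (P_1P_3 × P_1P_4) = 0.
P_1P_2 = (-1, -1, -2), P_1P_3 = (0, -6, -4); the triple product is linear in y with coefficient -4 and constant term -20.
Setting it to zero: y = -5.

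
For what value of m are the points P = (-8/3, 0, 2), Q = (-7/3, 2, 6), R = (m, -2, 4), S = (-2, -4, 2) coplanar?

Normal to plane PQS: n = (16, 8/3, -8/3); plane equation n·X = -48.
Requiring n·R = -48: (16)m + (-16) = -48.
So m = -2.

-2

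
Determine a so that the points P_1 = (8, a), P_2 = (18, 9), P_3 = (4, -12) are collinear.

-6

Collinearity: (P_1 − P_2) must be parallel to (P_3 − P_2) = (-14, -21).
Cross-multiplying the components: (a − 9)·(-14) = (-10)·(-21).
Solving gives a = -6.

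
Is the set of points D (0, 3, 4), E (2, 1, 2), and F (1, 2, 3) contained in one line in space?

DE = (2, -2, -2), DF = (1, -1, -1).
Each component of DF is 1/2 times the corresponding component of DE, so DF = 1/2·DE and the points are collinear.

Yes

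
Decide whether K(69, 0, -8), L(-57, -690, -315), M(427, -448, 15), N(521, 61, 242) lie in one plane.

Yes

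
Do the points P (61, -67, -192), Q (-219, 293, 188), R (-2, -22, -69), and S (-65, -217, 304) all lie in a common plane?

Yes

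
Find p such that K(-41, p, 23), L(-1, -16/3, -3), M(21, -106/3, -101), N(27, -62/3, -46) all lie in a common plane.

20/3

The points are coplanar iff KL · (KM × KN) = 0.
Expanding, this is linear in p: (1798)p + (-35960/3) = 0.
So p = 20/3.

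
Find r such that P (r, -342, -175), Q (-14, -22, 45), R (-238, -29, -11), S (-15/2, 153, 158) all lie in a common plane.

-84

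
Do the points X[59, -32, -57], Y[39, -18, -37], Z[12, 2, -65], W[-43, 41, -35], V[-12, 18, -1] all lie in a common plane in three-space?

The plane through X, Y, Z has normal n = XY × XZ = (-792, -1100, -22) and equation n·P = -10274.
Checking the remaining points: n·W = -10274, n·V = -10274.
All equal -10274, so all 5 points lie in one plane.

Yes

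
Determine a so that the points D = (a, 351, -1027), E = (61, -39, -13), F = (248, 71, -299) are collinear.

Collinearity requires DE × DF = 0; each component is linear in a.
The y-component gives (-286)a + (207064) = 0, so a = 724.
The remaining components then also vanish.

724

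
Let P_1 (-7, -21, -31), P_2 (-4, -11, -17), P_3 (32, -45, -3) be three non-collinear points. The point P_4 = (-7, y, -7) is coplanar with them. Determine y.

A normal to the plane is n = P_1P_2 × P_1P_3 = (616, 462, -462).
P_4 lies in the plane iff n · P_1P_4 = 0.
This gives (462)y + (-1386) = 0, so y = 3.

3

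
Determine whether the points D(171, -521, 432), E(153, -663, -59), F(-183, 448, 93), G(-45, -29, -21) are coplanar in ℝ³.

No

A normal to the plane through D, E, F is n = DE × DF = (523917, 167712, -67710).
The plane has equation n·P = -27038865. For G: n·G = -27018003.
-27018003 ≠ -27038865, so G is off the plane.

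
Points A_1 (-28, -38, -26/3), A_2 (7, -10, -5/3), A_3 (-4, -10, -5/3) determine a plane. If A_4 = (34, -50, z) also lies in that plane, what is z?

-35/3

The plane through A_1, A_2, A_3 has equation −77y + 308z = 770/3.
Substituting A_4: (308)z + (3850) = 770/3, so z = -35/3.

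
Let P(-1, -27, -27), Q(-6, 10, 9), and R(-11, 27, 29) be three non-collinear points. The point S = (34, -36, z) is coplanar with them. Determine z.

Coplanarity requires PQ · (PR × PS) = 0.
PQ = (-5, 37, 36), PR = (-10, 54, 56); the triple product is linear in z with coefficient 100 and constant term 7900.
Setting it to zero: z = -79.

-79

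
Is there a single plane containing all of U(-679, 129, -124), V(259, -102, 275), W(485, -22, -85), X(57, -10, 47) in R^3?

A normal to the plane through U, V, W is n = UV × UW = (51240, 427854, 127246).
The plane has equation n·P = 4622702. For X: n·X = 4622702.
Equal, so X lies in the plane and all four are coplanar.

Yes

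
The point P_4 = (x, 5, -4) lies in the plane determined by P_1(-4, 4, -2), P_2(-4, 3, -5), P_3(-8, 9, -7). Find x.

A normal to the plane is n = P_1P_2 × P_1P_3 = (20, 12, -4).
P_4 lies in the plane iff n · P_1P_4 = 0.
This gives (20)x + (100) = 0, so x = -5.

-5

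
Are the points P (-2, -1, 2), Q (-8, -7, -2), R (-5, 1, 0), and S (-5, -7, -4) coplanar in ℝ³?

The four points are coplanar iff the 3×3 determinant with rows PQ, PR, PS is zero.
Rows: (-6, -6, -4), (-3, 2, -2), (-3, -6, -6).
Expanding along the first row: (-6)(-24) − (-6)(12) + (-4)(24) = 120.
Nonzero ⇒ not coplanar.

No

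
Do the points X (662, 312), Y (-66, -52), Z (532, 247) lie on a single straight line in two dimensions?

XY = (-728, -364), XZ = (-130, -65).
Checking proportionality: XZ = 5/28·XY, so the vectors are parallel and the points are collinear.

Yes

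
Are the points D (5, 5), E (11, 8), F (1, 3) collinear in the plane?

DE = (6, 3), DF = (-4, -2).
det[DE; DF] = (6)(-2) − (3)(-4) = 0.
The determinant is zero, so the points are collinear.

Yes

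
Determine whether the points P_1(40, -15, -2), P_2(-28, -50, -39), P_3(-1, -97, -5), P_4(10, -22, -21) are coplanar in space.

The four points are coplanar iff the 3×3 determinant with rows P_1P_2, P_1P_3, P_1P_4 is zero.
Rows: (-68, -35, -37), (-41, -82, -3), (-30, -7, -19).
Expanding along the first row: (-68)(1537) − (-35)(689) + (-37)(-2173) = 0.
Zero determinant ⇒ coplanar.

Yes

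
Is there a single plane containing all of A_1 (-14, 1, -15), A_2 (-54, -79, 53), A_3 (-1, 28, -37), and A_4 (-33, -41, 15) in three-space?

No

A normal to the plane through A_1, A_2, A_3 is n = A_1A_2 × A_1A_3 = (-76, 4, -40).
The plane has equation n·P = 1668. For A_4: n·A_4 = 1744.
1744 ≠ 1668, so A_4 is off the plane.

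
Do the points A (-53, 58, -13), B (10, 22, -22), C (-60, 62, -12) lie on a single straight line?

AB = (63, -36, -9), AC = (-7, 4, 1).
Each component of AC is -1/9 times the corresponding component of AB, so AC = -1/9·AB and the points are collinear.

Yes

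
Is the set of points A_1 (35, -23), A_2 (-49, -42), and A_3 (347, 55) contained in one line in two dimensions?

No

A_1A_2 = (-84, -19), A_1A_3 = (312, 78).
If collinear, A_1A_3 would be a scalar multiple of A_1A_2. But (-84)·(78) ≠ (-19)·(312) (difference -624), so they are not parallel; the points are not collinear.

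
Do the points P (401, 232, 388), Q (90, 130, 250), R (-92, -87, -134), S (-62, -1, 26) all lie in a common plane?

With P as base: PQ = (-311, -102, -138), PR = (-493, -319, -522), PS = (-463, -233, -362).
PR × PS = (-6148, 63220, -32828).
PQ · (PR × PS) = -6148.
Since -6148 ≠ 0, the four points are not coplanar.

No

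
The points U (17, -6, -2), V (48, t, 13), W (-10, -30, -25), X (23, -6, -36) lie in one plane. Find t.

The points are coplanar iff UV · (UW × UX) = 0.
Expanding, this is linear in t: (-1056)t + (21120) = 0.
So t = 20.

20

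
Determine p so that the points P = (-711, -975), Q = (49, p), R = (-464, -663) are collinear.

-15

The three points are collinear iff det[PQ; PR] = 0.
This determinant is linear in p: (-247)p + (-3705) = 0, so p = -15.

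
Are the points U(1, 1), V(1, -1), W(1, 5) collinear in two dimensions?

Yes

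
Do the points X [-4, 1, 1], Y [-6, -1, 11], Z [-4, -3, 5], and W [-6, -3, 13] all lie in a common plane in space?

With X as base: XY = (-2, -2, 10), XZ = (0, -4, 4), XW = (-2, -4, 12).
XZ × XW = (-32, -8, -8).
XY · (XZ × XW) = 0.
The scalar triple product vanishes, so the four points are coplanar.

Yes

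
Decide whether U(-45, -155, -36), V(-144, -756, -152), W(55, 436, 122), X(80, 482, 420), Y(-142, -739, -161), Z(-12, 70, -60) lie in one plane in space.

The plane through U, V, W has normal n = UV × UW = (-26402, 4042, 1591) and equation n·P = 504304.
Checking the remaining points: n·X = 504304, n·Y = 505895, n·Z = 504304.
Since n·Y = 505895 ≠ 504304, Y is off the plane and the points are not all coplanar.

No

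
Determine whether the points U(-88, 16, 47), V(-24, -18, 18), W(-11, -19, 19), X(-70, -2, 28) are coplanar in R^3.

The four points are coplanar iff the 3×3 determinant with rows UV, UW, UX is zero.
Rows: (64, -34, -29), (77, -35, -28), (18, -18, -19).
Expanding along the first row: (64)(161) − (-34)(-959) + (-29)(-756) = -378.
Nonzero ⇒ not coplanar.

No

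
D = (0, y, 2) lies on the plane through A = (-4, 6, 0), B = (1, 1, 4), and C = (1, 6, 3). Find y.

8

The plane through A, B, C has equation −15x + 5y + 25z = 90.
Substituting D: (5)y + (50) = 90, so y = 8.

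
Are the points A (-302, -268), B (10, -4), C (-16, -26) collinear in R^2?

Yes

AB = (312, 264), AC = (286, 242).
Checking proportionality: AC = 11/12·AB, so the vectors are parallel and the points are collinear.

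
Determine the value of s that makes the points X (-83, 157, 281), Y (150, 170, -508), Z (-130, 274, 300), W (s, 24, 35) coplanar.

The points are coplanar iff XY · (XZ × XW) = 0.
Expanding, this is linear in s: (92560)s + (-3517280) = 0.
So s = 38.

38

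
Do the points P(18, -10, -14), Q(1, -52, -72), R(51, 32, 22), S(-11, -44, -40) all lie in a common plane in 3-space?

Yes

The four points are coplanar iff the 3×3 determinant with rows PQ, PR, PS is zero.
Rows: (-17, -42, -58), (33, 42, 36), (-29, -34, -26).
Expanding along the first row: (-17)(132) − (-42)(186) + (-58)(96) = 0.
Zero determinant ⇒ coplanar.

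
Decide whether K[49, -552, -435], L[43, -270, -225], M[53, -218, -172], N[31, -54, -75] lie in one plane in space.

No

The four points are coplanar iff the 3×3 determinant with rows KL, KM, KN is zero.
Rows: (-6, 282, 210), (4, 334, 263), (-18, 498, 360).
Expanding along the first row: (-6)(-10734) − (282)(6174) + (210)(8004) = 4176.
Nonzero ⇒ not coplanar.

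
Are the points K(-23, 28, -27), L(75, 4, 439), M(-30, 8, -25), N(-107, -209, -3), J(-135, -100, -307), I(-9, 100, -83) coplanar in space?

No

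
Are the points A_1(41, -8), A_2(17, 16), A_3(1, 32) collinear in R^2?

Yes

A_1A_2 = (-24, 24), A_1A_3 = (-40, 40).
Checking proportionality: A_1A_3 = 5/3·A_1A_2, so the vectors are parallel and the points are collinear.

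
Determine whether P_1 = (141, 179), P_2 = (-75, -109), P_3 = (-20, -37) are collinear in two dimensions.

P_1P_2 = (-216, -288), P_1P_3 = (-161, -216).
Twice the signed area of △P_1P_2P_3 is (-216)(-216) − (-288)(-161) = 288.
The area is nonzero, so the three points are not collinear.

No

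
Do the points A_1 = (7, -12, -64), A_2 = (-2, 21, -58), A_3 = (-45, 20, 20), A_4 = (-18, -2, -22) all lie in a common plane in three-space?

With A_1 as base: A_1A_2 = (-9, 33, 6), A_1A_3 = (-52, 32, 84), A_1A_4 = (-25, 10, 42).
A_1A_3 × A_1A_4 = (504, 84, 280).
A_1A_2 · (A_1A_3 × A_1A_4) = -84.
Since -84 ≠ 0, the four points are not coplanar.

No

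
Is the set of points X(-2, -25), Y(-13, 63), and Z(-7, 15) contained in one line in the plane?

Yes

XY = (-11, 88), XZ = (-5, 40).
Twice the signed area of △XYZ is (-11)(40) − (88)(-5) = 0.
The triangle is degenerate (zero area), so the points are collinear.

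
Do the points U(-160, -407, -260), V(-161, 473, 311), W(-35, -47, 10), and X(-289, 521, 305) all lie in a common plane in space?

Yes

With U as base: UV = (-1, 880, 571), UW = (125, 360, 270), UX = (-129, 928, 565).
UW × UX = (-47160, -105455, 162440).
UV · (UW × UX) = 0.
The scalar triple product vanishes, so the four points are coplanar.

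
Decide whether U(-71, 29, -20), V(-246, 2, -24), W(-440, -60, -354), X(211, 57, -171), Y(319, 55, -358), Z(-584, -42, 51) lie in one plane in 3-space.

The plane through U, V, W has normal n = UV × UW = (8662, -56974, 5612) and equation n·P = -2379488.
Checking the remaining points: n·X = -2379488, n·Y = -2379488, n·Z = -2379488.
All equal -2379488, so all 6 points lie in one plane.

Yes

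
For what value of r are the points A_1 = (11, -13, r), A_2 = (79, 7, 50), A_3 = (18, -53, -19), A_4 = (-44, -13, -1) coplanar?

The points are coplanar iff A_1A_2 · (A_1A_3 × A_1A_4) = 0.
Expanding, this is linear in r: (6160)r + (-86240) = 0.
So r = 14.

14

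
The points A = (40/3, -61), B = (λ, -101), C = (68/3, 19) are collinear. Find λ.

26/3

The three points are collinear iff det[AB; AC] = 0.
This determinant is linear in λ: (80)λ + (-2080/3) = 0, so λ = 26/3.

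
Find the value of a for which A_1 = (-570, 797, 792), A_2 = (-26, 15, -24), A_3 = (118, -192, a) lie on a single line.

Collinearity requires A_1A_2 × A_1A_3 = 0; each component is linear in a.
The x-component gives (-782)a + (-187680) = 0, so a = -240.
The remaining components then also vanish.

-240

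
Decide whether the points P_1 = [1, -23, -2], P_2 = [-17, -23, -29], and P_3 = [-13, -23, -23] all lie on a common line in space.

P_1P_2 = (-18, 0, -27), P_1P_3 = (-14, 0, -21).
Each component of P_1P_3 is 7/9 times the corresponding component of P_1P_2, so P_1P_3 = 7/9·P_1P_2 and the points are collinear.

Yes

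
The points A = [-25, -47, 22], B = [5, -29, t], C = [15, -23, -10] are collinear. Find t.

-2

Direction AC = (40, 24, -32). From the x-coordinate of B, the parameter along the line is τ = (5 − (-25))/40 = 3/4.
Then t = 22 + 3/4·(-32) = -2.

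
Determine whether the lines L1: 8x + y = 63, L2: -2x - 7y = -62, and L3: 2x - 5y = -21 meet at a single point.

Intersecting L1 and L2: solving the 2×2 system gives (x, y) = (379/54, 185/27).
Substitute into L3: (2)(379/54) + (-5)(185/27) = -182/9.
But L3 requires -21 ≠ -182/9, so the three lines have no common point.

No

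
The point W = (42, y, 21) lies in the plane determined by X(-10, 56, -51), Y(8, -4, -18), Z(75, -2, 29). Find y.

-48

Coplanarity requires XY · (XZ × XW) = 0.
XY = (18, -60, 33), XZ = (85, -58, 80); the triple product is linear in y with coefficient 1365 and constant term 65520.
Setting it to zero: y = -48.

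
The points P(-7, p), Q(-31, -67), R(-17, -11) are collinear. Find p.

29

Collinearity: (P − Q) must be parallel to (R − Q) = (14, 56).
Cross-multiplying the components: (p − (-67))·(14) = (24)·(56).
Solving gives p = 29.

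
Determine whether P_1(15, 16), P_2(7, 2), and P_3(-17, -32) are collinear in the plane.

P_1P_2 = (-8, -14), P_1P_3 = (-32, -48).
If collinear, P_1P_3 would be a scalar multiple of P_1P_2. But (-8)·(-48) ≠ (-14)·(-32) (difference -64), so they are not parallel; the points are not collinear.

No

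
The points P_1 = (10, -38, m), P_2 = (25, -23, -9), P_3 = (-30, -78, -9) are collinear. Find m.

Direction P_2P_3 = (-55, -55, 0). From the x-coordinate of P_1, the parameter along the line is τ = (10 − 25)/(-55) = 3/11.
Then m = (-9) + 3/11·(0) = -9.

-9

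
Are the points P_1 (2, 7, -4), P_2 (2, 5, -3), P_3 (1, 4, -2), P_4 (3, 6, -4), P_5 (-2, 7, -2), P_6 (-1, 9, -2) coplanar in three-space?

No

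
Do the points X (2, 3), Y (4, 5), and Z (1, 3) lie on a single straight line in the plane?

XY = (2, 2), XZ = (-1, 0).
det[XY; XZ] = (2)(0) − (2)(-1) = 2.
The determinant is nonzero, so they are not collinear.

No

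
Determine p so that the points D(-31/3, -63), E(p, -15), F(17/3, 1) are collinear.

5/3

Collinearity: (E − D) must be parallel to (F − D) = (16, 64).
Cross-multiplying the components: (p − (-31/3))·(64) = (48)·(16).
Solving gives p = 5/3.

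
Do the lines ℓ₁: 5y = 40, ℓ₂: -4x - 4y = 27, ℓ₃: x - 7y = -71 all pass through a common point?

Intersecting ℓ₁ and ℓ₂: solving the 2×2 system gives (x, y) = (-59/4, 8).
Substitute into ℓ₃: (1)(-59/4) + (-7)(8) = -283/4.
But ℓ₃ requires -71 ≠ -283/4, so the three lines have no common point.

No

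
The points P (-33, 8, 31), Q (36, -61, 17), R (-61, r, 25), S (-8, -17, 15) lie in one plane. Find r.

Normal to plane PQS: n = (754, 754, 0); plane equation n·X = -18850.
Requiring n·R = -18850: (754)r + (-45994) = -18850.
So r = 36.

36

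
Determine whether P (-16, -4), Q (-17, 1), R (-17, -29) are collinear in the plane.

PQ = (-1, 5), PR = (-1, -25).
Twice the signed area of △PQR is (-1)(-25) − (5)(-1) = 30.
The area is nonzero, so the three points are not collinear.

No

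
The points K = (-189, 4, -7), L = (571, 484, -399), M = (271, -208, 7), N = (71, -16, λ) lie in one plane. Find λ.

The points are coplanar iff KL · (KM × KN) = 0.
Expanding, this is linear in λ: (-381920)λ + (-18714080) = 0.
So λ = -49.

-49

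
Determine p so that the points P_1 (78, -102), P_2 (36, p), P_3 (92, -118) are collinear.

-54

The three points are collinear iff det[P_1P_2; P_1P_3] = 0.
This determinant is linear in p: (-14)p + (-756) = 0, so p = -54.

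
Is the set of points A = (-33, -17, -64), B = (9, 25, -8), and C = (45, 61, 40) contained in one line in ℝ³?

AB = (42, 42, 56), AC = (78, 78, 104).
Each component of AC is 13/7 times the corresponding component of AB, so AC = 13/7·AB and the points are collinear.

Yes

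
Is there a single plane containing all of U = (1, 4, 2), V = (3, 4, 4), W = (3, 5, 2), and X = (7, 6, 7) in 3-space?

A normal to the plane through U, V, W is n = UV × UW = (-2, 4, 2).
The plane has equation n·P = 18. For X: n·X = 24.
24 ≠ 18, so X is off the plane.

No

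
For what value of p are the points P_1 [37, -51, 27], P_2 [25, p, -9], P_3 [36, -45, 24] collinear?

21

Direction P_1P_3 = (-1, 6, -3). From the x-coordinate of P_2, the parameter along the line is τ = (25 − 37)/(-1) = 12.
Then p = (-51) + 12·(6) = 21.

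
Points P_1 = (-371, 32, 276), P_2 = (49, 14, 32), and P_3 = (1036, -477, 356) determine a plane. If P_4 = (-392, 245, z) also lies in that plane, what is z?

-136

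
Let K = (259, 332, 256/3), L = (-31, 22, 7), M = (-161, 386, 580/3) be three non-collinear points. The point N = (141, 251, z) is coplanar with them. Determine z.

220/3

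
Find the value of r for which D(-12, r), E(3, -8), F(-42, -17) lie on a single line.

-11

Collinearity: (D − E) must be parallel to (F − E) = (-45, -9).
Cross-multiplying the components: (r − (-8))·(-45) = (-15)·(-9).
Solving gives r = -11.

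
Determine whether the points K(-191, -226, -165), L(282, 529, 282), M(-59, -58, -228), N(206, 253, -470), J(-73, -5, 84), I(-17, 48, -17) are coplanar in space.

No

The plane through K, L, M has normal n = KL × KM = (-122661, 88803, -20196) and equation n·P = 6691113.
Checking the remaining points: n·N = 6691113, n·J = 6813774, n·I = 6691113.
Since n·J = 6813774 ≠ 6691113, J is off the plane and the points are not all coplanar.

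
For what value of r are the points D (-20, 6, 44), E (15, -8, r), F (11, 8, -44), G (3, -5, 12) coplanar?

-12

Normal to plane DFG: n = (-1032, -1032, -387); plane equation n·P = -2580.
Requiring n·E = -2580: (-387)r + (-7224) = -2580.
So r = -12.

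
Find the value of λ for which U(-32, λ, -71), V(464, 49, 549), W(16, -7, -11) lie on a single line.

-13

Collinearity requires UV × UW = 0; each component is linear in λ.
The x-component gives (560)λ + (7280) = 0, so λ = -13.
The remaining components then also vanish.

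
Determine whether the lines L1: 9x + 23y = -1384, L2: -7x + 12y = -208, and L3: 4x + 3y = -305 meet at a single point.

No

Lines aᵢx + bᵢy = cᵢ with pairwise distinct directions are concurrent exactly when det[aᵢ bᵢ cᵢ] = 0.
Here the determinant is -69.
Nonzero, so no common point exists.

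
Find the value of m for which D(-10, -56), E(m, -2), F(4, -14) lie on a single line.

The three points are collinear iff det[DE; DF] = 0.
This determinant is linear in m: (42)m + (-336) = 0, so m = 8.

8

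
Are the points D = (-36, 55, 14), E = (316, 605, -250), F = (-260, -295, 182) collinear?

DE = (352, 550, -264), DF = (-224, -350, 168).
Each component of DF is -7/11 times the corresponding component of DE, so DF = -7/11·DE and the points are collinear.

Yes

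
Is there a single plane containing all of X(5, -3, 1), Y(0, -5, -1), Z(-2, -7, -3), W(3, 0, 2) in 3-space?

With X as base: XY = (-5, -2, -2), XZ = (-7, -4, -4), XW = (-2, 3, 1).
XZ × XW = (8, 15, -29).
XY · (XZ × XW) = -12.
Since -12 ≠ 0, the four points are not coplanar.

No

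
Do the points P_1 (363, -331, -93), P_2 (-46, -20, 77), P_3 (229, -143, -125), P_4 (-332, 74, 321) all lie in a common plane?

No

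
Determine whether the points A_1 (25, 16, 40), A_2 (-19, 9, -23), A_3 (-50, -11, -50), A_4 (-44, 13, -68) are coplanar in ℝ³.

The four points are coplanar iff the 3×3 determinant with rows A_1A_2, A_1A_3, A_1A_4 is zero.
Rows: (-44, -7, -63), (-75, -27, -90), (-69, -3, -108).
Expanding along the first row: (-44)(2646) − (-7)(1890) + (-63)(-1638) = 0.
Zero determinant ⇒ coplanar.

Yes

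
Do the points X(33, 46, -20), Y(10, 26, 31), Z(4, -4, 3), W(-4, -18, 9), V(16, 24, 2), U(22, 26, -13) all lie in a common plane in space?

No

The plane through X, Y, Z has normal n = XY × XZ = (2090, -950, 570) and equation n·P = 13870.
Checking the remaining points: n·W = 13870, n·V = 11780, n·U = 13870.
Since n·V = 11780 ≠ 13870, V is off the plane and the points are not all coplanar.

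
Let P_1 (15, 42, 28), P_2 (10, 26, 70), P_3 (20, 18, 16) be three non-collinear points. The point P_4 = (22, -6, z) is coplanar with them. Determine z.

22

A normal to the plane is n = P_1P_2 × P_1P_3 = (1200, 150, 200).
P_4 lies in the plane iff n · P_1P_4 = 0.
This gives (200)z + (-4400) = 0, so z = 22.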